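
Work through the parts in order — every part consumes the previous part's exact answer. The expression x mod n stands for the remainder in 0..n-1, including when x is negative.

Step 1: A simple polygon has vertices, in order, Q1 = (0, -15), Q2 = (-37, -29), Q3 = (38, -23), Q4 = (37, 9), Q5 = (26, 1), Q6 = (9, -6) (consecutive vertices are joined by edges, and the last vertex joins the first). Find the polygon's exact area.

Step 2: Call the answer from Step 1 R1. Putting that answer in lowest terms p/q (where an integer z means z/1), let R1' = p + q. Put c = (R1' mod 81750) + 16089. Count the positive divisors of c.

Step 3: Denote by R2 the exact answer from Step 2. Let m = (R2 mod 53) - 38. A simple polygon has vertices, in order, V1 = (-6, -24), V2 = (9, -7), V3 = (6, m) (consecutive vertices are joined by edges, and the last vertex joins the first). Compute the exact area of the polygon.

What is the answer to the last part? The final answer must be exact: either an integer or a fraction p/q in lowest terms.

Step 1: cross terms: (0*-29 - -37*-15)=-555, (-37*-23 - 38*-29)=1953, (38*9 - 37*-23)=1193, (37*1 - 26*9)=-197, (26*-6 - 9*1)=-165, (9*-15 - 0*-6)=-135; twice the area = |2094| = 2094; area = 1047; answer 1047
Step 2: R1 = 1047; threaded value p + q = 1048; c = 17137; 17137 is prime, so its only divisors are 1 and 17137; count = 2; answer 2
Step 3: R2 = 2; m = -36; cross terms: (-6*-7 - 9*-24)=258, (9*-36 - 6*-7)=-282, (6*-24 - -6*-36)=-360; twice the area = |-384| = 384; area = 192; answer 192

192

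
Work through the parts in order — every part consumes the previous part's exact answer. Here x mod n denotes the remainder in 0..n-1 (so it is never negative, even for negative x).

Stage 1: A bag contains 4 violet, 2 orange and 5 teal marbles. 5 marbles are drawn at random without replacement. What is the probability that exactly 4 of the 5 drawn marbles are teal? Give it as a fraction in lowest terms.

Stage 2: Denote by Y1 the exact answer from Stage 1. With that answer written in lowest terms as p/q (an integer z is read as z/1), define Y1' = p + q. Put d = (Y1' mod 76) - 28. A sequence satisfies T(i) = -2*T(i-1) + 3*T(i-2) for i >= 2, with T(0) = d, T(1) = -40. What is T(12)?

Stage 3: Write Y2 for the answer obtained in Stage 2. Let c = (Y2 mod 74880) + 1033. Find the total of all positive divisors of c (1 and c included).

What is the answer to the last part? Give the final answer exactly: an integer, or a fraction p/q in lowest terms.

108544

Stage 1: total draws C(11,5) = 462; favorable C(5,4)*C(6,1) = 30; P = 5/77; answer 5/77
Stage 2: Y1 = 5/77; threaded value p + q = 82; d = -22; T(2) = -2*(-40) + 3*(-22) = 14; iterating: T(2)=14, T(3)=-148, T(4)=338, T(5)=-1120, T(6)=3254, T(7)=-9868, T(8)=29498, T(9)=-88600, T(10)=265694, T(11)=-797188, T(12)=2391458; answer 2391458
Stage 3: Y2 = 2391458; c = 71211; 71211 = 3 * 7 * 3391; sigma = (1 + 3) * (1 + 7) * (1 + 3391) = 4 * 8 * 3392 = 108544; answer 108544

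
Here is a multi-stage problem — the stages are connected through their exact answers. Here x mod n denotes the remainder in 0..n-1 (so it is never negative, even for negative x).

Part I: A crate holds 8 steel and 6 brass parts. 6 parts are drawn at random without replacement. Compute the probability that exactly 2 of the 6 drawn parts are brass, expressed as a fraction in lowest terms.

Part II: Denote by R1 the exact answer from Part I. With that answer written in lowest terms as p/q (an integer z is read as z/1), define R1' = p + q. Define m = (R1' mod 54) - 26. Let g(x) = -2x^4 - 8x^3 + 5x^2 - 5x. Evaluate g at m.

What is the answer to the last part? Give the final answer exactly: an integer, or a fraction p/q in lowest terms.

Part I: total draws C(14,6) = 3003; favorable C(6,2)*C(8,4) = 1050; P = 50/143; answer 50/143
Part II: R1 = 50/143; threaded value p + q = 193; m = 5; -2*(5)^4 - 8*(5)^3 + 5*(5)^2 - 5*(5)^1 = (-1250) + (-1000) + (125) + (-25) = -2150; answer -2150

-2150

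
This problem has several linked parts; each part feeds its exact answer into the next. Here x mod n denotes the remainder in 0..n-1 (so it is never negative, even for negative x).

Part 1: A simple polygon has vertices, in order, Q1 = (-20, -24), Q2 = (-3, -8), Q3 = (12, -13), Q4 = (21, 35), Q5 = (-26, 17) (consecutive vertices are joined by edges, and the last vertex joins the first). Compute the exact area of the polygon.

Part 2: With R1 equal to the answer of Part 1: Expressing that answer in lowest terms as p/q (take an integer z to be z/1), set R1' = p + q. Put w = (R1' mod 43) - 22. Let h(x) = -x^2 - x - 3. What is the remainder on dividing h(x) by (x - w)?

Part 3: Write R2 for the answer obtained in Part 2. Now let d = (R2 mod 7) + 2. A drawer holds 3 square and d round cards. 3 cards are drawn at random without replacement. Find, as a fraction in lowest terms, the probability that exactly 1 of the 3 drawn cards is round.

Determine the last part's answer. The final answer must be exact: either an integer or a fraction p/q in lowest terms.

Part 1: cross terms: (-20*-8 - -3*-24)=88, (-3*-13 - 12*-8)=135, (12*35 - 21*-13)=693, (21*17 - -26*35)=1267, (-26*-24 - -20*17)=964; twice the area = |3147| = 3147; area = 3147/2; answer 3147/2
Part 2: R1 = 3147/2; threaded value p + q = 3149; w = -12; remainder = value at the root: -1*(-12)^2 - 1*(-12)^1 - 3 = (-144) + (12) + (-3) = -135; answer -135
Part 3: R2 = -135; d = 7; total draws C(10,3) = 120; favorable C(7,1)*C(3,2) = 21; P = 7/40; answer 7/40

7/40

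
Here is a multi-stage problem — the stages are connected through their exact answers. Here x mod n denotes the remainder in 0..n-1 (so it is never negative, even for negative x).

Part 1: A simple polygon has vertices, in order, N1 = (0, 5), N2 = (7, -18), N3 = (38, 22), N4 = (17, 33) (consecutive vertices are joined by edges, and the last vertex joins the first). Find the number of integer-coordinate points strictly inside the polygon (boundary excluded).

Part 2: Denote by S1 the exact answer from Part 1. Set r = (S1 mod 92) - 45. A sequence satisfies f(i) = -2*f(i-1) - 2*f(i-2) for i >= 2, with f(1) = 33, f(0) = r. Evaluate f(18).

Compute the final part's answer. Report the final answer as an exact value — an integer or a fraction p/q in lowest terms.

-22016

Part 1: cross terms: (0*-18 - 7*5)=-35, (7*22 - 38*-18)=838, (38*33 - 17*22)=880, (17*5 - 0*33)=85; twice the area = |1768| = 1768; area = 884; boundary points = 1 + 1 + 1 + 1 = 4; strictly interior points = area - boundary/2 + 1 = 883; answer 883
Part 2: S1 = 883; r = 10; f(2) = -2*(33) - 2*(10) = -86; iterating: f(2)=-86, f(3)=106, f(4)=-40, f(5)=-132, f(6)=344, f(7)=-424, f(8)=160, f(9)=528, f(10)=-1376, f(11)=1696, f(12)=-640, f(13)=-2112, f(14)=5504, f(15)=-6784, f(16)=2560, f(17)=8448, f(18)=-22016; answer -22016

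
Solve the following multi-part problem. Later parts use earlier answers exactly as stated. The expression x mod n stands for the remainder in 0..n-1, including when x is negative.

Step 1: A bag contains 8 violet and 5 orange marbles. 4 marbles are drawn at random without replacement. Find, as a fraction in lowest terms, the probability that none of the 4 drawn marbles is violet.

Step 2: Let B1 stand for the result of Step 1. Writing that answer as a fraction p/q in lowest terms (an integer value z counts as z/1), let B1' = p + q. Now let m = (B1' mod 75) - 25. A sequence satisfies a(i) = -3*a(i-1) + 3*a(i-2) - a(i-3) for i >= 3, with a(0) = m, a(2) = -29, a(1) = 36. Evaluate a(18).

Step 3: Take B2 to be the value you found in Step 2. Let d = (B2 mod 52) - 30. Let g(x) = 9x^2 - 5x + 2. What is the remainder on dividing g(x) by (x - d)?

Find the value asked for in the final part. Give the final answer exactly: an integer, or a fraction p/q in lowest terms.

686

Step 1: total draws C(13,4) = 715; favorable C(5,4) = 5; P = 1/143; answer 1/143
Step 2: B1 = 1/143; threaded value p + q = 144; m = 44; a(3) = -3*(-29) + 3*(36) - 1*(44) = 151; iterating: a(3)=151, a(4)=-576, a(5)=2210, a(6)=-8509, a(7)=32733, a(8)=-125936, a(9)=484516, a(10)=-1864089, a(11)=7171751, a(12)=-27592036, a(13)=106155450, a(14)=-408414209, a(15)=1571301013, a(16)=-6045301116, a(17)=23258220596, a(18)=-89481866149; answer -89481866149
Step 3: B2 = -89481866149; d = 9; remainder = value at the root: 9*(9)^2 - 5*(9)^1 + 2 = (729) + (-45) + (2) = 686; answer 686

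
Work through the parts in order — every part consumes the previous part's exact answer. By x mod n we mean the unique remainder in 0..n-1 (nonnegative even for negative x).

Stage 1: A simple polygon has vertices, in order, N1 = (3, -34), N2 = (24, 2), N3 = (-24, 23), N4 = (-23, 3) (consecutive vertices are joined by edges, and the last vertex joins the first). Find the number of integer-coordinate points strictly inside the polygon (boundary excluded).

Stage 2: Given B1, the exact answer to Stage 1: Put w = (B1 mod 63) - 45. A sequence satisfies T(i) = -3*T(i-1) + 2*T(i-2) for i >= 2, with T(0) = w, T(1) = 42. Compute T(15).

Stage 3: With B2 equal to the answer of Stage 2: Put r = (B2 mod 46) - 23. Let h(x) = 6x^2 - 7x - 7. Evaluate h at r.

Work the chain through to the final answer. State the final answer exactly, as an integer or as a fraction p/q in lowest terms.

1098

Stage 1: cross terms: (3*2 - 24*-34)=822, (24*23 - -24*2)=600, (-24*3 - -23*23)=457, (-23*-34 - 3*3)=773; twice the area = |2652| = 2652; area = 1326; boundary points = 3 + 3 + 1 + 1 = 8; strictly interior points = area - boundary/2 + 1 = 1323; answer 1323
Stage 2: B1 = 1323; w = -45; T(2) = -3*(42) + 2*(-45) = -216; iterating: T(2)=-216, T(3)=732, T(4)=-2628, T(5)=9348, T(6)=-33300, T(7)=118596, T(8)=-422388, T(9)=1504356, T(10)=-5357844, T(11)=19082244, T(12)=-67962420, T(13)=242051748, T(14)=-862080084, T(15)=3070343748; answer 3070343748
Stage 3: B2 = 3070343748; r = -13; 6*(-13)^2 - 7*(-13)^1 - 7 = (1014) + (91) + (-7) = 1098; answer 1098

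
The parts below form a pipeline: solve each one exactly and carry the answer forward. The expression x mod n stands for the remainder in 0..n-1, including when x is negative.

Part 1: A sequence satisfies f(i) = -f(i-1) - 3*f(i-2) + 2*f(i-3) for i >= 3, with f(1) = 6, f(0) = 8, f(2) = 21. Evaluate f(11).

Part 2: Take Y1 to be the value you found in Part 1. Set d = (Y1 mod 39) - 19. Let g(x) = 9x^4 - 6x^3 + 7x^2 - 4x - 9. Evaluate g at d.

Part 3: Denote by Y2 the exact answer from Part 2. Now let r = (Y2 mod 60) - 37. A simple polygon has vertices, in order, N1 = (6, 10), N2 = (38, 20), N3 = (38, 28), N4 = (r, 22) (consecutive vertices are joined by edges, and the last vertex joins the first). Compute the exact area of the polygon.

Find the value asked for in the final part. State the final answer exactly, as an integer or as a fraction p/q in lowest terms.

Part 1: f(3) = -1*(21) - 3*(6) + 2*(8) = -23; iterating: f(3)=-23, f(4)=-28, f(5)=139, f(6)=-101, f(7)=-372, f(8)=953, f(9)=-39, f(10)=-3564, f(11)=5587; answer 5587
Part 2: Y1 = 5587; d = -9; 9*(-9)^4 - 6*(-9)^3 + 7*(-9)^2 - 4*(-9)^1 - 9 = (59049) + (4374) + (567) + (36) + (-9) = 64017; answer 64017
Part 3: Y2 = 64017; r = 20; cross terms: (6*20 - 38*10)=-260, (38*28 - 38*20)=304, (38*22 - 20*28)=276, (20*10 - 6*22)=68; twice the area = |388| = 388; area = 194; answer 194

194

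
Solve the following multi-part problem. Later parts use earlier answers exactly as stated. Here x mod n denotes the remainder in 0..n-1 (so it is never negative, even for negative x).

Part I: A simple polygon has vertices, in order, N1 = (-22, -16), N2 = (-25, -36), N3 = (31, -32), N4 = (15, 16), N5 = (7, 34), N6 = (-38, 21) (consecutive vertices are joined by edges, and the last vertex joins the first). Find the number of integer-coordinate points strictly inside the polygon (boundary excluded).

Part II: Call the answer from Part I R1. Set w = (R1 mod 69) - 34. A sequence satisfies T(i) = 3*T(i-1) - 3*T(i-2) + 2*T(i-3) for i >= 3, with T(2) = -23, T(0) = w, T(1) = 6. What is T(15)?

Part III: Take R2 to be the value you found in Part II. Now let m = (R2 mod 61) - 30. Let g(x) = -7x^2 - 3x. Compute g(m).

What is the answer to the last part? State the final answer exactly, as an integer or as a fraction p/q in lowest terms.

Part I: cross terms: (-22*-36 - -25*-16)=392, (-25*-32 - 31*-36)=1916, (31*16 - 15*-32)=976, (15*34 - 7*16)=398, (7*21 - -38*34)=1439, (-38*-16 - -22*21)=1070; twice the area = |6191| = 6191; area = 6191/2; boundary points = 1 + 4 + 16 + 2 + 1 + 1 = 25; strictly interior points = area - boundary/2 + 1 = 3084; answer 3084
Part II: R1 = 3084; w = 14; T(3) = 3*(-23) - 3*(6) + 2*(14) = -59; iterating: T(3)=-59, T(4)=-96, T(5)=-157, T(6)=-301, T(7)=-624, T(8)=-1283, T(9)=-2579, T(10)=-5136, T(11)=-10237, T(12)=-20461, T(13)=-40944, T(14)=-81923, T(15)=-163859; answer -163859
Part III: R2 = -163859; m = 18; -7*(18)^2 - 3*(18)^1 = (-2268) + (-54) = -2322; answer -2322

-2322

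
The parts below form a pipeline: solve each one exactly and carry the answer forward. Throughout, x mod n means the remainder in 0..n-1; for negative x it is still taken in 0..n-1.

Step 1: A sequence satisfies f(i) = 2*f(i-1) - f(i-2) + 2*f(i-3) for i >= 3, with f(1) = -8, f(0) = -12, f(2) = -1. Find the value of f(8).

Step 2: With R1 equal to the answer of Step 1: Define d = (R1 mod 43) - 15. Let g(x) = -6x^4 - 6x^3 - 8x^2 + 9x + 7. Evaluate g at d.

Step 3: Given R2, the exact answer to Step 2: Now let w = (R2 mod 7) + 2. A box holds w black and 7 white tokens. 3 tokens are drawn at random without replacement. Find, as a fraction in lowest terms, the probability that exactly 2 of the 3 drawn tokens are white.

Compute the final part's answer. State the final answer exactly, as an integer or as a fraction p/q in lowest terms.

1/2

Step 1: f(3) = 2*(-1) - 1*(-8) + 2*(-12) = -18; iterating: f(3)=-18, f(4)=-51, f(5)=-86, f(6)=-157, f(7)=-330, f(8)=-675; answer -675
Step 2: R1 = -675; d = -2; -6*(-2)^4 - 6*(-2)^3 - 8*(-2)^2 + 9*(-2)^1 + 7 = (-96) + (48) + (-32) + (-18) + (7) = -91; answer -91
Step 3: R2 = -91; w = 2; total draws C(9,3) = 84; favorable C(7,2)*C(2,1) = 42; P = 1/2; answer 1/2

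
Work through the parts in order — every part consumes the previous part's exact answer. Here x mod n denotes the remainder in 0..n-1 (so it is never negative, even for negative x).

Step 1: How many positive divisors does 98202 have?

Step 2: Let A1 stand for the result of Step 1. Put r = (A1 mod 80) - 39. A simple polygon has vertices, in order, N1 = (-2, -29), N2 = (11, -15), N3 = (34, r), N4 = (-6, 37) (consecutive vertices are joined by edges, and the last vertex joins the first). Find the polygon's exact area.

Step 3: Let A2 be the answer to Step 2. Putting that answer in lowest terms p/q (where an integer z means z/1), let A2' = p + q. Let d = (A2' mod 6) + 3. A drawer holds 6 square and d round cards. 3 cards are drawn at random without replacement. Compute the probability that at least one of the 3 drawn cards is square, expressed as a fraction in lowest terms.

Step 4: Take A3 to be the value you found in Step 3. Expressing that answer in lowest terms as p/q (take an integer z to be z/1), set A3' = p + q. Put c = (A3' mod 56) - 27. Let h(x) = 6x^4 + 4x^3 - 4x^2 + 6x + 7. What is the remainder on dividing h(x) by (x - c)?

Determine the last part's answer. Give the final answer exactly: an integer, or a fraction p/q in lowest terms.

8539

Step 1: 98202 = 2 * 3 * 13 * 1259; number of divisors = (1+1) * (1+1) * (1+1) * (1+1) = 16; answer 16
Step 2: A1 = 16; r = -23; cross terms: (-2*-15 - 11*-29)=349, (11*-23 - 34*-15)=257, (34*37 - -6*-23)=1120, (-6*-29 - -2*37)=248; twice the area = |1974| = 1974; area = 987; answer 987
Step 3: A2 = 987; threaded value p + q = 988; d = 7; total draws C(13,3) = 286; complement C(7,3) = 35; favorable 286 - 35 = 251; P = 251/286; answer 251/286
Step 4: A3 = 251/286; threaded value p + q = 537; c = 6; remainder = value at the root: 6*(6)^4 + 4*(6)^3 - 4*(6)^2 + 6*(6)^1 + 7 = (7776) + (864) + (-144) + (36) + (7) = 8539; answer 8539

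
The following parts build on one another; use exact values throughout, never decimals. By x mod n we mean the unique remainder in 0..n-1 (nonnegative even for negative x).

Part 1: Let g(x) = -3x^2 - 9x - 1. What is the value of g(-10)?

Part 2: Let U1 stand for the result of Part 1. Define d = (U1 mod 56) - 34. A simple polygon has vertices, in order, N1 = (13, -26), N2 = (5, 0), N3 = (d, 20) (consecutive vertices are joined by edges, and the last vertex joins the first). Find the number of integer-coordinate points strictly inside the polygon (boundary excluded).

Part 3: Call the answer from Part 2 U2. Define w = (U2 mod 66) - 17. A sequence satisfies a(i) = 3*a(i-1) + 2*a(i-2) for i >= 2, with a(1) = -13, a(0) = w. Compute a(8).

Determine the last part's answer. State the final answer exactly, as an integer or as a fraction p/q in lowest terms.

62939

Part 1: -3*(-10)^2 - 9*(-10)^1 - 1 = (-300) + (90) + (-1) = -211; answer -211
Part 2: U1 = -211; d = -21; cross terms: (13*0 - 5*-26)=130, (5*20 - -21*0)=100, (-21*-26 - 13*20)=286; twice the area = |516| = 516; area = 258; boundary points = 2 + 2 + 2 = 6; strictly interior points = area - boundary/2 + 1 = 256; answer 256
Part 3: U2 = 256; w = 41; a(2) = 3*(-13) + 2*(41) = 43; iterating: a(2)=43, a(3)=103, a(4)=395, a(5)=1391, a(6)=4963, a(7)=17671, a(8)=62939; answer 62939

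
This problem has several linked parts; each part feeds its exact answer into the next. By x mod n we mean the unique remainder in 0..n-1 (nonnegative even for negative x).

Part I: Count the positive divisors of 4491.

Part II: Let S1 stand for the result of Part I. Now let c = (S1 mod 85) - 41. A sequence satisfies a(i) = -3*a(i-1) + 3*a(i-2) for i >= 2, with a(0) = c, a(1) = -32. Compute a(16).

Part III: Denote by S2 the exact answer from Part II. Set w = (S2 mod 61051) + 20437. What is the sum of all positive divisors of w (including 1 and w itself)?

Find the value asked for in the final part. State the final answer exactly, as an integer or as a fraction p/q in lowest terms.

37800

Part I: 4491 = 3^2 * 499; number of divisors = (2+1) * (1+1) = 6; answer 6
Part II: S1 = 6; c = -35; a(2) = -3*(-32) + 3*(-35) = -9; iterating: a(2)=-9, a(3)=-69, a(4)=180, a(5)=-747, a(6)=2781, a(7)=-10584, a(8)=40095, a(9)=-152037, a(10)=576396, a(11)=-2185299, a(12)=8285085, a(13)=-31411152, a(14)=119088711, a(15)=-451499589, a(16)=1711764900; answer 1711764900
Part III: S2 = 1711764900; w = 37399; 37399 = 149 * 251; sigma = (1 + 149) * (1 + 251) = 150 * 252 = 37800; answer 37800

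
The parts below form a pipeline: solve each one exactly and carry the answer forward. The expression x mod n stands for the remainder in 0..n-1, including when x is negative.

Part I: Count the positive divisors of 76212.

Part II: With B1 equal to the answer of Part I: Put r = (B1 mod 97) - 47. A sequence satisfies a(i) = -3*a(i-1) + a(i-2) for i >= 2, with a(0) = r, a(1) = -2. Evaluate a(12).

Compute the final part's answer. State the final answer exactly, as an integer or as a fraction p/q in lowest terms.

Part I: 76212 = 2^2 * 3^2 * 29 * 73; number of divisors = (2+1) * (2+1) * (1+1) * (1+1) = 36; answer 36
Part II: B1 = 36; r = -11; a(2) = -3*(-2) + 1*(-11) = -5; iterating: a(2)=-5, a(3)=13, a(4)=-44, a(5)=145, a(6)=-479, a(7)=1582, a(8)=-5225, a(9)=17257, a(10)=-56996, a(11)=188245, a(12)=-621731; answer -621731

-621731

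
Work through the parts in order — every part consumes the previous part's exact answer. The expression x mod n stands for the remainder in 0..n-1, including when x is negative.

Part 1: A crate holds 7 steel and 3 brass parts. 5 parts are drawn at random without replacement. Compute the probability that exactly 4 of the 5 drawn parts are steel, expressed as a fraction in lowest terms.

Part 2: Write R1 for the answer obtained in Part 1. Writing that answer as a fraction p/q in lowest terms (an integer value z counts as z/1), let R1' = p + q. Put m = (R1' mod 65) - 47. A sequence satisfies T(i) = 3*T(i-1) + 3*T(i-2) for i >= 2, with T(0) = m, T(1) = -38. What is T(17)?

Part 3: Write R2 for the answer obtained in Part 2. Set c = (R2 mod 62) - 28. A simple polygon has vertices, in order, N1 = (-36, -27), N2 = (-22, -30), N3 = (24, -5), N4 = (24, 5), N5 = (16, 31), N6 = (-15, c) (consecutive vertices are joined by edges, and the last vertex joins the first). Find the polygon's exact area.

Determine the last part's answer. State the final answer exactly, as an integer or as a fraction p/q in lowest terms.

1233

Part 1: total draws C(10,5) = 252; favorable C(7,4)*C(3,1) = 105; P = 5/12; answer 5/12
Part 2: R1 = 5/12; threaded value p + q = 17; m = -30; T(2) = 3*(-38) + 3*(-30) = -204; iterating: T(2)=-204, T(3)=-726, T(4)=-2790, T(5)=-10548, T(6)=-40014, T(7)=-151686, T(8)=-575100, T(9)=-2180358, T(10)=-8266374, T(11)=-31340196, T(12)=-118819710, T(13)=-450479718, T(14)=-1707898284, T(15)=-6475134006, T(16)=-24549096870, T(17)=-93072692628; answer -93072692628
Part 3: R2 = -93072692628; c = -12; cross terms: (-36*-30 - -22*-27)=486, (-22*-5 - 24*-30)=830, (24*5 - 24*-5)=240, (24*31 - 16*5)=664, (16*-12 - -15*31)=273, (-15*-27 - -36*-12)=-27; twice the area = |2466| = 2466; area = 1233; answer 1233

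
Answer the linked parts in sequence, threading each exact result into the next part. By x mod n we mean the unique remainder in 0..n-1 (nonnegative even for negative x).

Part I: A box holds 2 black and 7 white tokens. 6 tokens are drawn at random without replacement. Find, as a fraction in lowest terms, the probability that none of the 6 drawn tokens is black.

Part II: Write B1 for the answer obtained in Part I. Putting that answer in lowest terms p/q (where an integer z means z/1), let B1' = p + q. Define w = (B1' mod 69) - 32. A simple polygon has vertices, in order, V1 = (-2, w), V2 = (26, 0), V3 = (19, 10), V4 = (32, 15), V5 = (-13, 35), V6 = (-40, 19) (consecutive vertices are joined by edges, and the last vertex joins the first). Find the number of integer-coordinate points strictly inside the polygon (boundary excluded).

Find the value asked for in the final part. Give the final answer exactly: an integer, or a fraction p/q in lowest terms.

Part I: total draws C(9,6) = 84; favorable C(7,6) = 7; P = 1/12; answer 1/12
Part II: B1 = 1/12; threaded value p + q = 13; w = -19; cross terms: (-2*0 - 26*-19)=494, (26*10 - 19*0)=260, (19*15 - 32*10)=-35, (32*35 - -13*15)=1315, (-13*19 - -40*35)=1153, (-40*-19 - -2*19)=798; twice the area = |3985| = 3985; area = 3985/2; boundary points = 1 + 1 + 1 + 5 + 1 + 38 = 47; strictly interior points = area - boundary/2 + 1 = 1970; answer 1970

1970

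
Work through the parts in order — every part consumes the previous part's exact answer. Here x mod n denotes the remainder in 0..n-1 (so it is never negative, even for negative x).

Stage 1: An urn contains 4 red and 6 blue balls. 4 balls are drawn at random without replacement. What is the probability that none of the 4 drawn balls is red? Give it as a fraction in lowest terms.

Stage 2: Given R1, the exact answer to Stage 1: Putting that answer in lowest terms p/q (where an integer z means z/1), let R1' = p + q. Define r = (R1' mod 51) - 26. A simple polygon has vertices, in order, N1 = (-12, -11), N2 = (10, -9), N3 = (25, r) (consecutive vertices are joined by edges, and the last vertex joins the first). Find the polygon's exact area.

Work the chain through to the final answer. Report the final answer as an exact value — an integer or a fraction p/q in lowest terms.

Stage 1: total draws C(10,4) = 210; favorable C(6,4) = 15; P = 1/14; answer 1/14
Stage 2: R1 = 1/14; threaded value p + q = 15; r = -11; cross terms: (-12*-9 - 10*-11)=218, (10*-11 - 25*-9)=115, (25*-11 - -12*-11)=-407; twice the area = |-74| = 74; area = 37; answer 37

37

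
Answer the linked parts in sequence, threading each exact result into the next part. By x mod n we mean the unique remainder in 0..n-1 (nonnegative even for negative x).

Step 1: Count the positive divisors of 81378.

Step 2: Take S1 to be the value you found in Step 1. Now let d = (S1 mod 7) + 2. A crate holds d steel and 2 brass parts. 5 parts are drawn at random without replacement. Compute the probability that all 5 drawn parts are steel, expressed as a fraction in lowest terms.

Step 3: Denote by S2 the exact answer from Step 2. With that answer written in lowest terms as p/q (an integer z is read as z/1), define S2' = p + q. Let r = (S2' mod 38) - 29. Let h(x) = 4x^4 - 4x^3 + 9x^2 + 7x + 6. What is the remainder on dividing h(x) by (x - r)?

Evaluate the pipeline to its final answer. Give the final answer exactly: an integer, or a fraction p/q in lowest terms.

Step 1: 81378 = 2 * 3^3 * 11 * 137; number of divisors = (1+1) * (3+1) * (1+1) * (1+1) = 32; answer 32
Step 2: S1 = 32; d = 6; total draws C(8,5) = 56; favorable C(6,5) = 6; P = 3/28; answer 3/28
Step 3: S2 = 3/28; threaded value p + q = 31; r = 2; remainder = value at the root: 4*(2)^4 - 4*(2)^3 + 9*(2)^2 + 7*(2)^1 + 6 = (64) + (-32) + (36) + (14) + (6) = 88; answer 88

88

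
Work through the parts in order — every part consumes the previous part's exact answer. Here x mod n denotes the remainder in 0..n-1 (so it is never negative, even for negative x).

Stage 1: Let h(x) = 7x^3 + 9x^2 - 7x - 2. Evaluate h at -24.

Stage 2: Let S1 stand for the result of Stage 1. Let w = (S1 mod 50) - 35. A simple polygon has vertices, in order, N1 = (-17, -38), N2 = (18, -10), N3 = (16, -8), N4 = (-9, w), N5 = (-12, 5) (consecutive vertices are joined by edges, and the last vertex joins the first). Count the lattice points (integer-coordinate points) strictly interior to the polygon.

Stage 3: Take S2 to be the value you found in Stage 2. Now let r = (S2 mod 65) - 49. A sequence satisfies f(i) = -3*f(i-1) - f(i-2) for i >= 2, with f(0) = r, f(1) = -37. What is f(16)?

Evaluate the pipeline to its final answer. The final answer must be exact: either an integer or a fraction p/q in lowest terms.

110550873

Stage 1: 7*(-24)^3 + 9*(-24)^2 - 7*(-24)^1 - 2 = (-96768) + (5184) + (168) + (-2) = -91418; answer -91418
Stage 2: S1 = -91418; w = -3; cross terms: (-17*-10 - 18*-38)=854, (18*-8 - 16*-10)=16, (16*-3 - -9*-8)=-120, (-9*5 - -12*-3)=-81, (-12*-38 - -17*5)=541; twice the area = |1210| = 1210; area = 605; boundary points = 7 + 2 + 5 + 1 + 1 = 16; strictly interior points = area - boundary/2 + 1 = 598; answer 598
Stage 3: S2 = 598; r = -36; f(2) = -3*(-37) - 1*(-36) = 147; iterating: f(2)=147, f(3)=-404, f(4)=1065, f(5)=-2791, f(6)=7308, f(7)=-19133, f(8)=50091, f(9)=-131140, f(10)=343329, f(11)=-898847, f(12)=2353212, f(13)=-6160789, f(14)=16129155, f(15)=-42226676, f(16)=110550873; answer 110550873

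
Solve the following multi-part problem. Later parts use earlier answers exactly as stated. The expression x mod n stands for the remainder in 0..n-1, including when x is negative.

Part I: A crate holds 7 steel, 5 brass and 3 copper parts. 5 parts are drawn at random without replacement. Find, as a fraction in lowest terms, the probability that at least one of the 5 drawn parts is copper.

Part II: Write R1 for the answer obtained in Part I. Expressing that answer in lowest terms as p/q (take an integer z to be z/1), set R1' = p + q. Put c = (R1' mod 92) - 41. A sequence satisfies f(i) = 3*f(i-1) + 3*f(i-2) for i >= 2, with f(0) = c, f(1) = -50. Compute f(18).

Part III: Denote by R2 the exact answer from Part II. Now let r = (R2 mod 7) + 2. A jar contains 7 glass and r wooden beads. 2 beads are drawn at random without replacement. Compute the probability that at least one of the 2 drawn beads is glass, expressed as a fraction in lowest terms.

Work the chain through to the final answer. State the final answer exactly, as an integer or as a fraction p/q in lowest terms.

21/26

Part I: total draws C(15,5) = 3003; complement C(12,5) = 792; favorable 3003 - 792 = 2211; P = 67/91; answer 67/91
Part II: R1 = 67/91; threaded value p + q = 158; c = 25; f(2) = 3*(-50) + 3*(25) = -75; iterating: f(2)=-75, f(3)=-375, f(4)=-1350, f(5)=-5175, f(6)=-19575, f(7)=-74250, f(8)=-281475, f(9)=-1067175, f(10)=-4045950, f(11)=-15339375, f(12)=-58155975, f(13)=-220486050, f(14)=-835926075, f(15)=-3169236375, f(16)=-12015487350, f(17)=-45554171175, f(18)=-172708975575; answer -172708975575
Part III: R2 = -172708975575; r = 6; total draws C(13,2) = 78; complement C(6,2) = 15; favorable 78 - 15 = 63; P = 21/26; answer 21/26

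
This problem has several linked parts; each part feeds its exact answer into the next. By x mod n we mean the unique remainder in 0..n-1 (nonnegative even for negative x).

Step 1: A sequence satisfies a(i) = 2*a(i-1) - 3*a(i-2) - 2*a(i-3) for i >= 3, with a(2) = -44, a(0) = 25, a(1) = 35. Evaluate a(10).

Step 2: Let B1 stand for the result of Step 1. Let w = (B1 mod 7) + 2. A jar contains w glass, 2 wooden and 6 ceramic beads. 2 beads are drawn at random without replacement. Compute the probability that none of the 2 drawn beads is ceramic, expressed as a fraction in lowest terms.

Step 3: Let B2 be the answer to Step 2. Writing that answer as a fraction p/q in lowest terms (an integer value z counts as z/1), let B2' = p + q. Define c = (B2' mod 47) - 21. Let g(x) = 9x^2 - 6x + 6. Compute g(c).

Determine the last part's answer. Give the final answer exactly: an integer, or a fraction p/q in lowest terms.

Step 1: a(3) = 2*(-44) - 3*(35) - 2*(25) = -243; iterating: a(3)=-243, a(4)=-424, a(5)=-31, a(6)=1696, a(7)=4333, a(8)=3640, a(9)=-9111, a(10)=-37808; answer -37808
Step 2: B1 = -37808; w = 8; total draws C(16,2) = 120; favorable C(10,2) = 45; P = 3/8; answer 3/8
Step 3: B2 = 3/8; threaded value p + q = 11; c = -10; 9*(-10)^2 - 6*(-10)^1 + 6 = (900) + (60) + (6) = 966; answer 966

966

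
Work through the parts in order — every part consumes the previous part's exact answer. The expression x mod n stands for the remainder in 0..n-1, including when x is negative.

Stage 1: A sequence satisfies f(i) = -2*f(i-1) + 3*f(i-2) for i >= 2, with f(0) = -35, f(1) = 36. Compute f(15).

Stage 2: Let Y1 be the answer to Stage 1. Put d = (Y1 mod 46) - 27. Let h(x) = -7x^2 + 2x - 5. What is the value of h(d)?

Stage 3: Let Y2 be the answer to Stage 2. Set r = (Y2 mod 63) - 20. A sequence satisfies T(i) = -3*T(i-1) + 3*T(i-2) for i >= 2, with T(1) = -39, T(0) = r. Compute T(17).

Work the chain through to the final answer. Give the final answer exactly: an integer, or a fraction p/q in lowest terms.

Stage 1: f(2) = -2*(36) + 3*(-35) = -177; iterating: f(2)=-177, f(3)=462, f(4)=-1455, f(5)=4296, f(6)=-12957, f(7)=38802, f(8)=-116475, f(9)=349356, f(10)=-1048137, f(11)=3144342, f(12)=-9433095, f(13)=28299216, f(14)=-84897717, f(15)=254693082; answer 254693082
Stage 2: Y1 = 254693082; d = -21; -7*(-21)^2 + 2*(-21)^1 - 5 = (-3087) + (-42) + (-5) = -3134; answer -3134
Stage 3: Y2 = -3134; r = -4; T(2) = -3*(-39) + 3*(-4) = 105; iterating: T(2)=105, T(3)=-432, T(4)=1611, T(5)=-6129, T(6)=23220, T(7)=-88047, T(8)=333801, T(9)=-1265544, T(10)=4798035, T(11)=-18190737, T(12)=68966316, T(13)=-261471159, T(14)=991312425, T(15)=-3758350752, T(16)=14248989531, T(17)=-54022020849; answer -54022020849

-54022020849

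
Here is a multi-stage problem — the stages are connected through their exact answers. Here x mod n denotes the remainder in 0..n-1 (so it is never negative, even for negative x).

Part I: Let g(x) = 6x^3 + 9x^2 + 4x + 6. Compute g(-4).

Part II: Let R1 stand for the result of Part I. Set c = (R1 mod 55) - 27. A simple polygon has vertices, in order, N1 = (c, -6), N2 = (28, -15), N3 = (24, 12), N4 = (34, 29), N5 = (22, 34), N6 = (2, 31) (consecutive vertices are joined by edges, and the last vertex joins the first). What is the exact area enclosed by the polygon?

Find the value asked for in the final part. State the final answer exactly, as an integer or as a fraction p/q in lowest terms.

Part I: 6*(-4)^3 + 9*(-4)^2 + 4*(-4)^1 + 6 = (-384) + (144) + (-16) + (6) = -250; answer -250
Part II: R1 = -250; c = -2; cross terms: (-2*-15 - 28*-6)=198, (28*12 - 24*-15)=696, (24*29 - 34*12)=288, (34*34 - 22*29)=518, (22*31 - 2*34)=614, (2*-6 - -2*31)=50; twice the area = |2364| = 2364; area = 1182; answer 1182

1182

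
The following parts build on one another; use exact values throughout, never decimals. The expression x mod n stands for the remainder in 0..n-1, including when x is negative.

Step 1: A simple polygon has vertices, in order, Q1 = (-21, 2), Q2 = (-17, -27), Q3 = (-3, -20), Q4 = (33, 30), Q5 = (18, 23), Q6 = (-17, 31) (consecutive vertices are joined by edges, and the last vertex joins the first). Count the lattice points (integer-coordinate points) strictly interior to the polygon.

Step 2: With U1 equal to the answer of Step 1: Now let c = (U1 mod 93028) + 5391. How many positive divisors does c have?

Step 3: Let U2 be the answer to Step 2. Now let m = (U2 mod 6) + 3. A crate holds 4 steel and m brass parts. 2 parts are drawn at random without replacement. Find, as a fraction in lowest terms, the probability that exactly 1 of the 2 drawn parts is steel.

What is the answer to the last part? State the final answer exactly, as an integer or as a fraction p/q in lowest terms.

28/55

Step 1: cross terms: (-21*-27 - -17*2)=601, (-17*-20 - -3*-27)=259, (-3*30 - 33*-20)=570, (33*23 - 18*30)=219, (18*31 - -17*23)=949, (-17*2 - -21*31)=617; twice the area = |3215| = 3215; area = 3215/2; boundary points = 1 + 7 + 2 + 1 + 1 + 1 = 13; strictly interior points = area - boundary/2 + 1 = 1602; answer 1602
Step 2: U1 = 1602; c = 6993; 6993 = 3^3 * 7 * 37; number of divisors = (3+1) * (1+1) * (1+1) = 16; answer 16
Step 3: U2 = 16; m = 7; total draws C(11,2) = 55; favorable C(4,1)*C(7,1) = 28; P = 28/55; answer 28/55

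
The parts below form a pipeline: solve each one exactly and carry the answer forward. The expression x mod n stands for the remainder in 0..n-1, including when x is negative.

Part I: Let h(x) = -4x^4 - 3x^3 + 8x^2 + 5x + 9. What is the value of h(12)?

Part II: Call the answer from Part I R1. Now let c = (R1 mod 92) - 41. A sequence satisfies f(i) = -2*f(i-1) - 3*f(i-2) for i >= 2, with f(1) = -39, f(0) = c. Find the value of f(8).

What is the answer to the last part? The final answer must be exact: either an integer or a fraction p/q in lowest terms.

2496

Part I: -4*(12)^4 - 3*(12)^3 + 8*(12)^2 + 5*(12)^1 + 9 = (-82944) + (-5184) + (1152) + (60) + (9) = -86907; answer -86907
Part II: R1 = -86907; c = -8; f(2) = -2*(-39) - 3*(-8) = 102; iterating: f(2)=102, f(3)=-87, f(4)=-132, f(5)=525, f(6)=-654, f(7)=-267, f(8)=2496; answer 2496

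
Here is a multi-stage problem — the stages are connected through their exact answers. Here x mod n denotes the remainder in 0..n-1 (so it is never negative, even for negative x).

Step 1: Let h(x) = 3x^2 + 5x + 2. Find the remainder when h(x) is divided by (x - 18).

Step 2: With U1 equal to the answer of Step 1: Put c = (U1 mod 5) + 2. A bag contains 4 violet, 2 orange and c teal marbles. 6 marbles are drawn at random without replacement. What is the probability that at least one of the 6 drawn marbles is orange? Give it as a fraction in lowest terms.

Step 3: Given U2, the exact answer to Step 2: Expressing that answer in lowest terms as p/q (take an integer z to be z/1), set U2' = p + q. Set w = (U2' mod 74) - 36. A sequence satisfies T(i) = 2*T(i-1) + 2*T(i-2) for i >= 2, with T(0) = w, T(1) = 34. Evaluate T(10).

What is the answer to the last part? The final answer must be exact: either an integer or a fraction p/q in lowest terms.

242080

Step 1: remainder = value at the root: 3*(18)^2 + 5*(18)^1 + 2 = (972) + (90) + (2) = 1064; answer 1064
Step 2: U1 = 1064; c = 6; total draws C(12,6) = 924; complement C(10,6) = 210; favorable 924 - 210 = 714; P = 17/22; answer 17/22
Step 3: U2 = 17/22; threaded value p + q = 39; w = 3; T(2) = 2*(34) + 2*(3) = 74; iterating: T(2)=74, T(3)=216, T(4)=580, T(5)=1592, T(6)=4344, T(7)=11872, T(8)=32432, T(9)=88608, T(10)=242080; answer 242080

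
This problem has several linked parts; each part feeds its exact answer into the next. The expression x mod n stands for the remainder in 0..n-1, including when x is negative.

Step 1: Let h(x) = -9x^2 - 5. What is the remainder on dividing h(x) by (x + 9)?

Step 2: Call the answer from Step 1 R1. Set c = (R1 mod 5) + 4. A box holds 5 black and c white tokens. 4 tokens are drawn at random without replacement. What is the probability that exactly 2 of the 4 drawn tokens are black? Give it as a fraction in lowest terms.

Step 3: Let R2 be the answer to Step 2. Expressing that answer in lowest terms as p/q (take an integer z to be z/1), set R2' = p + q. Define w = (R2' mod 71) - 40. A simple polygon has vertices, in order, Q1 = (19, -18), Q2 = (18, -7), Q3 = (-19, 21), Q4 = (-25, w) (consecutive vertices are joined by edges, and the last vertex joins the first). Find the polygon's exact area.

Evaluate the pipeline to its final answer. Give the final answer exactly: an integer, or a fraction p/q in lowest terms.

Step 1: remainder = value at the root: -9*(-9)^2 - 5 = (-729) + (-5) = -734; answer -734
Step 2: R1 = -734; c = 5; total draws C(10,4) = 210; favorable C(5,2)*C(5,2) = 100; P = 10/21; answer 10/21
Step 3: R2 = 10/21; threaded value p + q = 31; w = -9; cross terms: (19*-7 - 18*-18)=191, (18*21 - -19*-7)=245, (-19*-9 - -25*21)=696, (-25*-18 - 19*-9)=621; twice the area = |1753| = 1753; area = 1753/2; answer 1753/2

1753/2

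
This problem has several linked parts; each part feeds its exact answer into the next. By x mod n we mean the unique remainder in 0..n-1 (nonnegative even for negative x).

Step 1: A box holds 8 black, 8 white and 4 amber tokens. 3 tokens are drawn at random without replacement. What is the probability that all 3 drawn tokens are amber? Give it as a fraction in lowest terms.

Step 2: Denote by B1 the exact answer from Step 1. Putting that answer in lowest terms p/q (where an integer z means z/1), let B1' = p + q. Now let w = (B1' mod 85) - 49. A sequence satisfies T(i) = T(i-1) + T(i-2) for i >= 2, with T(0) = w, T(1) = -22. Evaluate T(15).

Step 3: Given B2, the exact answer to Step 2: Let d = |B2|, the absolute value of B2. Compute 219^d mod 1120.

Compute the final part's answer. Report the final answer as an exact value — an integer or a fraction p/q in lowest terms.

Step 1: total draws C(20,3) = 1140; favorable C(4,3) = 4; P = 1/285; answer 1/285
Step 2: B1 = 1/285; threaded value p + q = 286; w = -18; T(2) = 1*(-22) + 1*(-18) = -40; iterating: T(2)=-40, T(3)=-62, T(4)=-102, T(5)=-164, T(6)=-266, T(7)=-430, T(8)=-696, T(9)=-1126, T(10)=-1822, T(11)=-2948, T(12)=-4770, T(13)=-7718, T(14)=-12488, T(15)=-20206; answer -20206
Step 3: B2 = -20206; d = 20206; squarings mod 1120: 219^1=219, 219^2=921, 219^4=401, 219^8=641, 219^16=961, 219^32=641, 219^64=961, 219^128=641, 219^256=961, 219^512=641, 219^1024=961, 219^2048=641, 219^4096=961, 219^8192=641, 219^16384=961; 219^20206 = 219^2 * 219^4 * 219^8 * 219^32 * 219^64 * 219^128 * 219^512 * 219^1024 * 219^2048 * 219^16384 = 681 (mod 1120); answer 681

681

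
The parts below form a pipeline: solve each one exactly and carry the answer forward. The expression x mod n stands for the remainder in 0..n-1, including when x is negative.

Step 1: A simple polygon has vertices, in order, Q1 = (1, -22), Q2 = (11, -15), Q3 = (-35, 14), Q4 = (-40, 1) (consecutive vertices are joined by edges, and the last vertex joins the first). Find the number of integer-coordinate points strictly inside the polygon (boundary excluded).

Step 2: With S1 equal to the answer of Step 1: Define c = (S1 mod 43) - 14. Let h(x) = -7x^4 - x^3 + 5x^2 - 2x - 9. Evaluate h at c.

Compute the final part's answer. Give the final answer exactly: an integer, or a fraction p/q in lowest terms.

Step 1: cross terms: (1*-15 - 11*-22)=227, (11*14 - -35*-15)=-371, (-35*1 - -40*14)=525, (-40*-22 - 1*1)=879; twice the area = |1260| = 1260; area = 630; boundary points = 1 + 1 + 1 + 1 = 4; strictly interior points = area - boundary/2 + 1 = 629; answer 629
Step 2: S1 = 629; c = 13; -7*(13)^4 - 1*(13)^3 + 5*(13)^2 - 2*(13)^1 - 9 = (-199927) + (-2197) + (845) + (-26) + (-9) = -201314; answer -201314

-201314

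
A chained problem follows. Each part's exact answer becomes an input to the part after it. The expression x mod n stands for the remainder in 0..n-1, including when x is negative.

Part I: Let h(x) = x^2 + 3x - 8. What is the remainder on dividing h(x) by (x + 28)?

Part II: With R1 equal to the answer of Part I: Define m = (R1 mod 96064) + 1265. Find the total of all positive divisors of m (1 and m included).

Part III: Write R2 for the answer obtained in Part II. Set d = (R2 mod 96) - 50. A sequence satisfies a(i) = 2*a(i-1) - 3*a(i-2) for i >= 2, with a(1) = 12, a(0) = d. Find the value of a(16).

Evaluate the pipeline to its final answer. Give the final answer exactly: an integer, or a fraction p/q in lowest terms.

Part I: remainder = value at the root: 1*(-28)^2 + 3*(-28)^1 - 8 = (784) + (-84) + (-8) = 692; answer 692
Part II: R1 = 692; m = 1957; 1957 = 19 * 103; sigma = (1 + 19) * (1 + 103) = 20 * 104 = 2080; answer 2080
Part III: R2 = 2080; d = 14; a(2) = 2*(12) - 3*(14) = -18; iterating: a(2)=-18, a(3)=-72, a(4)=-90, a(5)=36, a(6)=342, a(7)=576, a(8)=126, a(9)=-1476, a(10)=-3330, a(11)=-2232, a(12)=5526, a(13)=17748, a(14)=18918, a(15)=-15408, a(16)=-87570; answer -87570

-87570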